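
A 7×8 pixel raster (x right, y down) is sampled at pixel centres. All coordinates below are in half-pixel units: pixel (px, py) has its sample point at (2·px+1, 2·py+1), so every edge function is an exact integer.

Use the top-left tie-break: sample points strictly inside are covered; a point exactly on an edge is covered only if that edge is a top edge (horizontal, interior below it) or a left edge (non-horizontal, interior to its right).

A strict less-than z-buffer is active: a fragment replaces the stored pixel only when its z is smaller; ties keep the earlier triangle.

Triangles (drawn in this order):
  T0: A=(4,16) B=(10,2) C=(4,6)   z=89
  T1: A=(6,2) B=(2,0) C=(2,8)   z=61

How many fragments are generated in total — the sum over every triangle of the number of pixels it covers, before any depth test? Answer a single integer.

T0:
  2·area = 60  (B↔C swapped to make it positive)
  edge (4, 16)→(4, 6): d=(0,-10) top-left  bias=+0
  edge (4, 6)→(10, 2): d=(6,-4) top-left  bias=+0
  edge (10, 2)→(4, 16): d=(-6,14) right/bottom  bias=-1
    (4,1)@(9, 3): e=[50,2,8] → #
    (5,1)@(11, 3): e=[70,10,-20] → ·
    (3,2)@(7, 5): e=[30,6,24] → #
    (4,2)@(9, 5): e=[50,14,-4] → ·
    (2,3)@(5, 7): e=[10,10,40] → #
    (4,3)@(9, 7): e=[50,26,-16] → ·
    (2,4)@(5, 9): e=[10,22,28] → #
    (3,4)@(7, 9): e=[30,30,0] → ·  [on edge]
    (2,5)@(5, 11): e=[10,34,16] → #
    (3,5)@(7, 11): e=[30,42,-12] → ·
    (2,6)@(5, 13): e=[10,46,4] → #
    (3,6)@(7, 13): e=[30,54,-24] → ·
  covered (7 px):
    · · · · · · ·
    · · · · # · ·
    · · · # · · ·
    · · # # · · ·
    · · # · · · ·
    · · # · · · ·
    · · # · · · ·
    · · · · · · ·
T1:
  2·area = 32  (B↔C swapped to make it positive)
  edge (6, 2)→(2, 8): d=(-4,6) right/bottom  bias=-1
  edge (2, 8)→(2, 0): d=(0,-8) top-left  bias=+0
  edge (2, 0)→(6, 2): d=(4,2) right/bottom  bias=-1
    (1,0)@(3, 1): e=[22,8,2] → #
    (2,0)@(5, 1): e=[10,24,-2] → ·
    (1,1)@(3, 3): e=[14,8,10] → #
    (2,1)@(5, 3): e=[2,24,6] → #
    (3,1)@(7, 3): e=[-10,40,2] → ·
    (1,2)@(3, 5): e=[6,8,18] → #
    (2,2)@(5, 5): e=[-6,24,14] → ·
    (1,3)@(3, 7): e=[-2,8,26] → ·
  covered (4 px):
    · # · · · · ·
    · # # · · · ·
    · # · · · · ·
    · · · · · · ·
    · · · · · · ·
    · · · · · · ·
    · · · · · · ·
    · · · · · · ·

Result: 11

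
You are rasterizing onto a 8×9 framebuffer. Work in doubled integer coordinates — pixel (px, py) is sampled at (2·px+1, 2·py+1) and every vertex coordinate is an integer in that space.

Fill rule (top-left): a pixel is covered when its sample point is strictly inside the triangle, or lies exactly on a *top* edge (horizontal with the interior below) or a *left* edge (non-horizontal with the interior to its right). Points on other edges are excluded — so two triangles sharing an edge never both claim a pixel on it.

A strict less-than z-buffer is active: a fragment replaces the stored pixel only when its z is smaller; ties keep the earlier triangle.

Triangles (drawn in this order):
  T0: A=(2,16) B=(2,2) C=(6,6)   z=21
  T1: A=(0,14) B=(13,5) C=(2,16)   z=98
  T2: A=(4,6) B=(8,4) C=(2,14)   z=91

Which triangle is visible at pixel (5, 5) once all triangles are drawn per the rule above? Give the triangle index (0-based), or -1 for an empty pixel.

T0:
  2·area = 56
  edge (2, 16)→(2, 2): d=(0,-14) top-left  bias=+0
  edge (2, 2)→(6, 6): d=(4,4) right/bottom  bias=-1
  edge (6, 6)→(2, 16): d=(-4,10) right/bottom  bias=-1
    (0,0)@(1, 1): e=[-14,0,70] → ·  [on edge]
    (1,1)@(3, 3): e=[14,0,42] → ·  [on edge]
    (1,2)@(3, 5): e=[14,8,34] → #
    (2,2)@(5, 5): e=[42,0,14] → ·  [on edge]
    (1,3)@(3, 7): e=[14,16,26] → #
    (2,3)@(5, 7): e=[42,8,6] → #
    (3,3)@(7, 7): e=[70,0,-14] → ·  [on edge]
    (1,4)@(3, 9): e=[14,24,18] → #
    (2,4)@(5, 9): e=[42,16,-2] → ·
    (4,4)@(9, 9): e=[98,0,-42] → ·  [on edge]
    (1,5)@(3, 11): e=[14,32,10] → #
    (2,5)@(5, 11): e=[42,24,-10] → ·
    (5,5)@(11, 11): e=[126,0,-70] → ·  [on edge]
    (6,6)@(13, 13): e=[154,0,-98] → ·  [on edge]
    (7,7)@(15, 15): e=[182,0,-126] → ·  [on edge]
  covered (6 px):
    · · · · · · · ·
    · · · · · · · ·
    · # · · · · · ·
    · # # · · · · ·
    · # · · · · · ·
    · # · · · · · ·
    · # · · · · · ·
    · · · · · · · ·
    · · · · · · · ·
T1:
  2·area = 44
  edge (0, 14)→(13, 5): d=(13,-9) top-left  bias=+0
  edge (13, 5)→(2, 16): d=(-11,11) right/bottom  bias=-1
  edge (2, 16)→(0, 14): d=(-2,-2) top-left  bias=+0
    (7,1)@(15, 3): e=[-8,0,52] → ·  [on edge]
    (6,2)@(13, 5): e=[0,0,44] → ·  [on edge]
    (5,3)@(11, 7): e=[8,0,36] → ·  [on edge]
    (4,4)@(9, 9): e=[16,0,28] → ·  [on edge]
    (2,5)@(5, 11): e=[6,22,16] → #
    (3,5)@(7, 11): e=[24,0,20] → ·  [on edge]
    (1,6)@(3, 13): e=[14,22,8] → #
    (2,6)@(5, 13): e=[32,0,12] → ·  [on edge]
    (0,7)@(1, 15): e=[22,22,0] → #  [on edge]
    (1,7)@(3, 15): e=[40,0,4] → ·  [on edge]
    (0,8)@(1, 17): e=[48,0,-4] → ·  [on edge]
    (1,8)@(3, 17): e=[66,-22,0] → ·  [on edge]
  covered (3 px):
    · · · · · · · ·
    · · · · · · · ·
    · · · · · · · ·
    · · · · · · · ·
    · · · · · · · ·
    · · # · · · · ·
    · # · · · · · ·
    # · · · · · · ·
    · · · · · · · ·
T2:
  2·area = 28
  edge (4, 6)→(8, 4): d=(4,-2) top-left  bias=+0
  edge (8, 4)→(2, 14): d=(-6,10) right/bottom  bias=-1
  edge (2, 14)→(4, 6): d=(2,-8) top-left  bias=+0
    (3,2)@(7, 5): e=[2,4,22] → #
    (4,2)@(9, 5): e=[6,-16,38] → ·
    (2,3)@(5, 7): e=[6,12,10] → #
    (3,3)@(7, 7): e=[10,-8,26] → ·
    (2,4)@(5, 9): e=[14,0,14] → ·  [on edge]
    (1,5)@(3, 11): e=[18,8,2] → #
    (2,5)@(5, 11): e=[22,-12,18] → ·
    (1,6)@(3, 13): e=[26,-4,6] → ·
  covered (3 px):
    · · · · · · · ·
    · · · · · · · ·
    · · · # · · · ·
    · · # · · · · ·
    · · · · · · · ·
    · # · · · · · ·
    · · · · · · · ·
    · · · · · · · ·
    · · · · · · · ·

Z-buffer (winner per pixel, '.' = empty):
  . . . . . . . .
  . . . . . . . .
  . 0 . 2 . . . .
  . 0 0 . . . . .
  . 0 . . . . . .
  . 0 1 . . . . .
  . 0 . . . . . .
  1 . . . . . . .
  . . . . . . . .

Final: -1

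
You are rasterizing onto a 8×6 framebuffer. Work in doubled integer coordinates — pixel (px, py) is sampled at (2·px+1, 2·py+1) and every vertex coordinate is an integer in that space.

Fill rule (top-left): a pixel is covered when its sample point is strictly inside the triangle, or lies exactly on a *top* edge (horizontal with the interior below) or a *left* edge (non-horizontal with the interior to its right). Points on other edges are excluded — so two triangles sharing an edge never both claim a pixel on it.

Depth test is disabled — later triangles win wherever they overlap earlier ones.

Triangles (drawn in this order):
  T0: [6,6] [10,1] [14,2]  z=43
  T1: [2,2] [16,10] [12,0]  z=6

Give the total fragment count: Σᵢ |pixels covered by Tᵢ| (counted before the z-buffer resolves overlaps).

T0:
  2·area = 24
  edge (6, 6)→(10, 1): d=(4,-5) top-left  bias=+0
  edge (10, 1)→(14, 2): d=(4,1) right/bottom  bias=-1
  edge (14, 2)→(6, 6): d=(-8,4) right/bottom  bias=-1
    (4,1)@(9, 3): e=[3,9,12] → X
    (5,1)@(11, 3): e=[13,7,4] → X
    (6,1)@(13, 3): e=[23,5,-4] → .
    (3,2)@(7, 5): e=[1,19,4] → X
    (4,2)@(9, 5): e=[11,17,-4] → .
    (5,2)@(11, 5): e=[21,15,-12] → .
    (3,3)@(7, 7): e=[9,27,-12] → .
  covered (3 px):
    . . . . . . . .
    . . . . X X . .
    . . . X . . . .
    . . . . . . . .
    . . . . . . . .
    . . . . . . . .
T1:
  2·area = 108  (B↔C swapped to make it positive)
  edge (2, 2)→(12, 0): d=(10,-2) top-left  bias=+0
  edge (12, 0)→(16, 10): d=(4,10) right/bottom  bias=-1
  edge (16, 10)→(2, 2): d=(-14,-8) top-left  bias=+0
    (3,0)@(7, 1): e=[0,54,54] → X  [on edge]
    (4,0)@(9, 1): e=[4,34,70] → X
    (5,0)@(11, 1): e=[8,14,86] → X
    (6,0)@(13, 1): e=[12,-6,102] → .
    (2,1)@(5, 3): e=[16,82,10] → X
    (6,1)@(13, 3): e=[32,2,74] → X
    (7,1)@(15, 3): e=[36,-18,90] → .
    (2,2)@(5, 5): e=[36,90,-18] → .
    (3,2)@(7, 5): e=[40,70,-2] → .
    (4,2)@(9, 5): e=[44,50,14] → X
    (7,2)@(15, 5): e=[56,-10,62] → .
    (4,3)@(9, 7): e=[64,58,-14] → .
  covered (14 px):
    . . . X X X . .
    . . X X X X X .
    . . . . X X X .
    . . . . . X X .
    . . . . . . . X
    . . . . . . . .

Answer: 17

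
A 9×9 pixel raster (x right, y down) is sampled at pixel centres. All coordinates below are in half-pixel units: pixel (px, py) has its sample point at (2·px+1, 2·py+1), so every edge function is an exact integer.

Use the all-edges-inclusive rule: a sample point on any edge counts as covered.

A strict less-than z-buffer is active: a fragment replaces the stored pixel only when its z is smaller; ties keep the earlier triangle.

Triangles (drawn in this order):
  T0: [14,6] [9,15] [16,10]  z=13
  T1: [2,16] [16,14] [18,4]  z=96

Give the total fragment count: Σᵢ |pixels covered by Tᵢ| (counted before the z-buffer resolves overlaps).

T0:
  2·area = 38  (B↔C swapped to make it positive)
  edge (14, 6)→(16, 10): d=(2,4) inclusive
  edge (16, 10)→(9, 15): d=(-7,5) inclusive
  edge (9, 15)→(14, 6): d=(5,-9) inclusive
    (6,4)@(13, 9): e=[10,22,6] → #
    (7,4)@(15, 9): e=[2,12,24] → #
    (8,4)@(17, 9): e=[-6,2,42] → ·
    (6,5)@(13, 11): e=[14,8,16] → #
    (7,5)@(15, 11): e=[6,-2,34] → ·
    (5,6)@(11, 13): e=[26,4,8] → #
    (6,6)@(13, 13): e=[18,-6,26] → ·
    (4,7)@(9, 15): e=[38,0,0] → #  [on edge]
    (5,7)@(11, 15): e=[30,-10,18] → ·
    (4,8)@(9, 17): e=[42,-14,10] → ·
  covered (5 px):
    · · · · · · · · ·
    · · · · · · · · ·
    · · · · · · · · ·
    · · · · · · · · ·
    · · · · · · # # ·
    · · · · · · # · ·
    · · · · · # · · ·
    · · · · # · · · ·
    · · · · · · · · ·
T1:
  2·area = 136  (B↔C swapped to make it positive)
  edge (2, 16)→(18, 4): d=(16,-12) inclusive
  edge (18, 4)→(16, 14): d=(-2,10) inclusive
  edge (16, 14)→(2, 16): d=(-14,2) inclusive
    (8,2)@(17, 5): e=[4,8,124] → #
    (7,3)@(15, 7): e=[12,24,100] → #
    (6,4)@(13, 9): e=[20,40,76] → #
    (8,4)@(17, 9): e=[68,0,68] → #  [on edge]
    (4,5)@(9, 11): e=[4,76,56] → #
    (5,5)@(11, 11): e=[28,56,52] → #
    (8,5)@(17, 11): e=[100,-4,40] → ·
    (3,6)@(7, 13): e=[12,92,32] → #
    (8,6)@(17, 13): e=[132,-8,12] → ·
    (2,7)@(5, 15): e=[20,108,8] → #
    (4,7)@(9, 15): e=[68,68,0] → #  [on edge]
    (5,7)@(11, 15): e=[92,48,-4] → ·
  covered (18 px):
    · · · · · · · · ·
    · · · · · · · · ·
    · · · · · · · · #
    · · · · · · · # #
    · · · · · · # # #
    · · · · # # # # ·
    · · · # # # # # ·
    · · # # # · · · ·
    · · · · · · · · ·

Final: 23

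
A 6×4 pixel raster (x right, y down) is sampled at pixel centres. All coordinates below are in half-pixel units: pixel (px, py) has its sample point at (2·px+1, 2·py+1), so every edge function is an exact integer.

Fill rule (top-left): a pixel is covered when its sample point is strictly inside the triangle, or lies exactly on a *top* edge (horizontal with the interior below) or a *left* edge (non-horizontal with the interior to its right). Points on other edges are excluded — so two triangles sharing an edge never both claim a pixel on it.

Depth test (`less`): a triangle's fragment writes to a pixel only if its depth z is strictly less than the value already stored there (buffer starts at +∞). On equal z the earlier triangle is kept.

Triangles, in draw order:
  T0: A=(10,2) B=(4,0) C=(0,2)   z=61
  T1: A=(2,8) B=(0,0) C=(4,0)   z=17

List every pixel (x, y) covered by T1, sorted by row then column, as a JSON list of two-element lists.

T0:
  2·area = 20  (B↔C swapped to make it positive)
  edge (10, 2)→(0, 2): d=(-10,0) right/bottom  bias=-1
  edge (0, 2)→(4, 0): d=(4,-2) top-left  bias=+0
  edge (4, 0)→(10, 2): d=(6,2) right/bottom  bias=-1
    (1,0)@(3, 1): e=[10,2,8] → #
    (2,0)@(5, 1): e=[10,6,4] → #
    (3,0)@(7, 1): e=[10,10,0] → ·  [on edge]
    (1,1)@(3, 3): e=[-10,10,20] → ·
    (2,1)@(5, 3): e=[-10,14,16] → ·
  covered (2 px):
    · # # · · ·
    · · · · · ·
    · · · · · ·
    · · · · · ·
T1:
  2·area = 32
  edge (2, 8)→(0, 0): d=(-2,-8) top-left  bias=+0
  edge (0, 0)→(4, 0): d=(4,0) top-left  bias=+0
  edge (4, 0)→(2, 8): d=(-2,8) right/bottom  bias=-1
    (0,0)@(1, 1): e=[6,4,22] → #
    (1,0)@(3, 1): e=[22,4,6] → #
    (2,0)@(5, 1): e=[38,4,-10] → ·
    (0,1)@(1, 3): e=[2,12,18] → #
    (2,1)@(5, 3): e=[34,12,-14] → ·
    (0,2)@(1, 5): e=[-2,20,14] → ·
    (1,2)@(3, 5): e=[14,20,-2] → ·
  covered (4 px):
    # # · · · ·
    # # · · · ·
    · · · · · ·
    · · · · · ·

Answer: [[0,0],[1,0],[0,1],[1,1]]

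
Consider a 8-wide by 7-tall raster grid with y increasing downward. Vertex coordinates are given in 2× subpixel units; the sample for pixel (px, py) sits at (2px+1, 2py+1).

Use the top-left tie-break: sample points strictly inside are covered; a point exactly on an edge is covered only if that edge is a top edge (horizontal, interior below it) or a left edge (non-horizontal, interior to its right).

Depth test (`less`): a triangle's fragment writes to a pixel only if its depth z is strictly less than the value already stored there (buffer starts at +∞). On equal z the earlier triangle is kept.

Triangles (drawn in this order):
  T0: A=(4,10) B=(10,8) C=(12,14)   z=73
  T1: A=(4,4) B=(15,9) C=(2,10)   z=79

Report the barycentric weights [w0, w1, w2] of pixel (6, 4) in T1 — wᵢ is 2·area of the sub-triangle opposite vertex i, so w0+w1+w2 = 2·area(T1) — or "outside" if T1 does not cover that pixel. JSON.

T0:
  2·area = 40
  edge (4, 10)→(10, 8): d=(6,-2) top-left  bias=+0
  edge (10, 8)→(12, 14): d=(2,6) right/bottom  bias=-1
  edge (12, 14)→(4, 10): d=(-8,-4) top-left  bias=+0
    (4,2)@(9, 5): e=[-20,0,60] → ·  [on edge]
    (6,3)@(13, 7): e=[0,-20,60] → ·  [on edge]
    (3,4)@(7, 9): e=[0,20,20] → █  [on edge]
    (4,4)@(9, 9): e=[4,8,28] → █
    (5,4)@(11, 9): e=[8,-4,36] → ·
    (0,5)@(1, 11): e=[0,60,-20] → ·  [on edge]
    (3,5)@(7, 11): e=[12,24,4] → █
    (5,5)@(11, 11): e=[20,0,20] → ·  [on edge]
    (3,6)@(7, 13): e=[24,28,-12] → ·
    (4,6)@(9, 13): e=[28,16,-4] → ·
    (5,6)@(11, 13): e=[32,4,4] → █
    (6,6)@(13, 13): e=[36,-8,12] → ·
  covered (5 px):
    · · · · · · · ·
    · · · · · · · ·
    · · · · · · · ·
    · · · · · · · ·
    · · · █ █ · · ·
    · · · █ █ · · ·
    · · · · · █ · ·
T1:
  2·area = 76
  edge (4, 4)→(15, 9): d=(11,5) right/bottom  bias=-1
  edge (15, 9)→(2, 10): d=(-13,1) right/bottom  bias=-1
  edge (2, 10)→(4, 4): d=(2,-6) top-left  bias=+0
    (2,0)@(5, 1): e=[-38,114,0] → ·  [on edge]
    (2,2)@(5, 5): e=[6,62,8] → █
    (3,2)@(7, 5): e=[-4,60,20] → ·
    (1,3)@(3, 7): e=[38,38,0] → █  [on edge]
    (3,3)@(7, 7): e=[18,34,24] → █
    (4,3)@(9, 7): e=[8,32,36] → █
    (5,3)@(11, 7): e=[-2,30,48] → ·
    (1,4)@(3, 9): e=[60,12,4] → █
    (5,4)@(11, 9): e=[20,4,52] → █
    (6,4)@(13, 9): e=[10,2,64] → █
    (7,4)@(15, 9): e=[0,0,76] → ·  [on edge]
    (1,5)@(3, 11): e=[82,-14,8] → ·
    (0,6)@(1, 13): e=[114,-38,0] → ·  [on edge]
  covered (11 px):
    · · · · · · · ·
    · · · · · · · ·
    · · █ · · · · ·
    · █ █ █ █ · · ·
    · █ █ █ █ █ █ ·
    · · · · · · · ·
    · · · · · · · ·

Final: [2,64,10]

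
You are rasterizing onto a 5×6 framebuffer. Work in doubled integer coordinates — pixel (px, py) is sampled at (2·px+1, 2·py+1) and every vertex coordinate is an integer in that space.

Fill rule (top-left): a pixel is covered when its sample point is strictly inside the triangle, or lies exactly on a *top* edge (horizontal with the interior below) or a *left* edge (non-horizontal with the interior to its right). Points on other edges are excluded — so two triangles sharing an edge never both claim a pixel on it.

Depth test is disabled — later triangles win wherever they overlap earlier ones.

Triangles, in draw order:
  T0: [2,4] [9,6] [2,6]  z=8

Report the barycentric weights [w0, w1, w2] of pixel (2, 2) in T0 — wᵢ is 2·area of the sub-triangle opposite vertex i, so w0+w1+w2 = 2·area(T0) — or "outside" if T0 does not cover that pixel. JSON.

T0:
  2·area = 14
  edge (2, 4)→(9, 6): d=(7,2) right/bottom  bias=-1
  edge (9, 6)→(2, 6): d=(-7,0) right/bottom  bias=-1
  edge (2, 6)→(2, 4): d=(0,-2) top-left  bias=+0
    (1,2)@(3, 5): e=[5,7,2] → X
    (2,2)@(5, 5): e=[1,7,6] → X
    (3,2)@(7, 5): e=[-3,7,10] → .
    (1,3)@(3, 7): e=[19,-7,2] → .
    (2,3)@(5, 7): e=[15,-7,6] → .
  covered (2 px):
    . . . . .
    . . . . .
    . X X . .
    . . . . .
    . . . . .
    . . . . .

Answer: [7,6,1]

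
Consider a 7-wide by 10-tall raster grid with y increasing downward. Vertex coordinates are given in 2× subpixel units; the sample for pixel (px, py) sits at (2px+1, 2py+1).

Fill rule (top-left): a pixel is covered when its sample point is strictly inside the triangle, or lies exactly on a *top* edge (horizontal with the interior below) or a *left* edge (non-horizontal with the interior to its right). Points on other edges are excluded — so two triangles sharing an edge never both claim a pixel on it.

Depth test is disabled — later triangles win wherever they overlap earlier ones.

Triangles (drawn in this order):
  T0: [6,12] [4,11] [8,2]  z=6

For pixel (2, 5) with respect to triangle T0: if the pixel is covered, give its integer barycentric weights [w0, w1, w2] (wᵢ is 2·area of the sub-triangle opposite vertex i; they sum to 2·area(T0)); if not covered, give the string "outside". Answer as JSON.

T0:
  2·area = 22
  edge (6, 12)→(4, 11): d=(-2,-1) top-left  bias=+0
  edge (4, 11)→(8, 2): d=(4,-9) top-left  bias=+0
  edge (8, 2)→(6, 12): d=(-2,10) right/bottom  bias=-1
    (3,2)@(7, 5): e=[15,3,4] → █
    (4,2)@(9, 5): e=[17,21,-16] → ·
    (3,3)@(7, 7): e=[11,11,0] → ·  [on edge]
    (2,4)@(5, 9): e=[5,1,16] → █
    (3,4)@(7, 9): e=[7,19,-4] → ·
    (2,5)@(5, 11): e=[1,9,12] → █
    (3,5)@(7, 11): e=[3,27,-8] → ·
    (2,6)@(5, 13): e=[-3,17,8] → ·
    (2,8)@(5, 17): e=[-11,33,0] → ·  [on edge]
  covered (3 px):
    · · · · · · ·
    · · · · · · ·
    · · · █ · · ·
    · · · · · · ·
    · · █ · · · ·
    · · █ · · · ·
    · · · · · · ·
    · · · · · · ·
    · · · · · · ·
    · · · · · · ·

Answer: [9,12,1]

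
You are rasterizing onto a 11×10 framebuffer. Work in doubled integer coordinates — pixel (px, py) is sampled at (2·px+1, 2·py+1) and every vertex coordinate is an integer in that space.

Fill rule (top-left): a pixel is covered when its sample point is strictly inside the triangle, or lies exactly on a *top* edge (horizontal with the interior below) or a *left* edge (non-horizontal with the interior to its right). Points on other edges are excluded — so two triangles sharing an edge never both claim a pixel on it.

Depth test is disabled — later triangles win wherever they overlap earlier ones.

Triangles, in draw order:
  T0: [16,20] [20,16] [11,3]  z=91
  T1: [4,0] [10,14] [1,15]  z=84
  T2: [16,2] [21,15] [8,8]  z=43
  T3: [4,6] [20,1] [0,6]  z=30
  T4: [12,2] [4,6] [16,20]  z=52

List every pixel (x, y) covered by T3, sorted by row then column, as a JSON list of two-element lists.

T0:
  2·area = 88  (B↔C swapped to make it positive)
  edge (16, 20)→(11, 3): d=(-5,-17) top-left  bias=+0
  edge (11, 3)→(20, 16): d=(9,13) right/bottom  bias=-1
  edge (20, 16)→(16, 20): d=(-4,4) right/bottom  bias=-1
    (5,1)@(11, 3): e=[0,0,88] → ·  [on edge]
    (6,3)@(13, 7): e=[14,10,64] → █
    (7,3)@(15, 7): e=[48,-16,56] → ·
    (6,4)@(13, 9): e=[4,28,56] → █
    (7,4)@(15, 9): e=[38,2,48] → █
    (8,4)@(17, 9): e=[72,-24,40] → ·
    (6,5)@(13, 11): e=[-6,46,48] → ·
    (7,5)@(15, 11): e=[28,20,40] → █
    (8,5)@(17, 11): e=[62,-6,32] → ·
    (7,6)@(15, 13): e=[18,38,32] → █
    (8,6)@(17, 13): e=[52,12,24] → █
    (9,6)@(19, 13): e=[86,-14,16] → ·
    (10,7)@(21, 15): e=[110,-22,0] → ·  [on edge]
    (9,8)@(19, 17): e=[66,22,0] → ·  [on edge]
    (8,9)@(17, 19): e=[22,66,0] → ·  [on edge]
  covered (10 px):
    · · · · · · · · · · ·
    · · · · · · · · · · ·
    · · · · · · · · · · ·
    · · · · · · █ · · · ·
    · · · · · · █ █ · · ·
    · · · · · · · █ · · ·
    · · · · · · · █ █ · ·
    · · · · · · · █ █ █ ·
    · · · · · · · · █ · ·
    · · · · · · · · · · ·
T1:
  2·area = 132
  edge (4, 0)→(10, 14): d=(6,14) right/bottom  bias=-1
  edge (10, 14)→(1, 15): d=(-9,1) right/bottom  bias=-1
  edge (1, 15)→(4, 0): d=(3,-15) top-left  bias=+0
    (2,1)@(5, 3): e=[4,104,24] → █
    (3,1)@(7, 3): e=[-24,102,54] → ·
    (1,2)@(3, 5): e=[44,88,0] → █  [on edge]
    (3,2)@(7, 5): e=[-12,84,60] → ·
    (1,3)@(3, 7): e=[56,70,6] → █
    (3,3)@(7, 7): e=[0,66,66] → ·  [on edge]
    (1,4)@(3, 9): e=[68,52,12] → █
    (3,4)@(7, 9): e=[12,48,72] → █
    (4,4)@(9, 9): e=[-16,46,102] → ·
    (1,5)@(3, 11): e=[80,34,18] → █
    (4,5)@(9, 11): e=[-4,28,108] → ·
    (1,6)@(3, 13): e=[92,16,24] → █
    (9,6)@(19, 13): e=[-132,0,264] → ·  [on edge]
    (0,7)@(1, 15): e=[132,0,0] → ·  [on edge]
  covered (15 px):
    · · · · · · · · · · ·
    · · █ · · · · · · · ·
    · █ █ · · · · · · · ·
    · █ █ · · · · · · · ·
    · █ █ █ · · · · · · ·
    · █ █ █ · · · · · · ·
    · █ █ █ █ · · · · · ·
    · · · · · · · · · · ·
    · · · · · · · · · · ·
    · · · · · · · · · · ·
T2:
  2·area = 134
  edge (16, 2)→(21, 15): d=(5,13) right/bottom  bias=-1
  edge (21, 15)→(8, 8): d=(-13,-7) top-left  bias=+0
  edge (8, 8)→(16, 2): d=(8,-6) top-left  bias=+0
    (7,1)@(15, 3): e=[18,114,2] → █
    (8,1)@(17, 3): e=[-8,128,14] → ·
    (6,2)@(13, 5): e=[54,74,6] → █
    (8,2)@(17, 5): e=[2,102,30] → █
    (9,2)@(19, 5): e=[-24,116,42] → ·
    (5,3)@(11, 7): e=[90,34,10] → █
    (9,3)@(19, 7): e=[-14,90,58] → ·
    (5,4)@(11, 9): e=[100,8,26] → █
    (9,4)@(19, 9): e=[-4,64,74] → ·
    (5,5)@(11, 11): e=[110,-18,42] → ·
    (6,5)@(13, 11): e=[84,-4,54] → ·
    (7,5)@(15, 11): e=[58,10,66] → █
    (10,7)@(21, 15): e=[0,0,134] → ·  [on edge]
  covered (16 px):
    · · · · · · · · · · ·
    · · · · · · · █ · · ·
    · · · · · · █ █ █ · ·
    · · · · · █ █ █ █ · ·
    · · · · · █ █ █ █ · ·
    · · · · · · · █ █ █ ·
    · · · · · · · · · █ ·
    · · · · · · · · · · ·
    · · · · · · · · · · ·
    · · · · · · · · · · ·
T3:
  2·area = 20  (B↔C swapped to make it positive)
  edge (4, 6)→(0, 6): d=(-4,0) right/bottom  bias=-1
  edge (0, 6)→(20, 1): d=(20,-5) top-left  bias=+0
  edge (20, 1)→(4, 6): d=(-16,5) right/bottom  bias=-1
    (6,1)@(13, 3): e=[12,5,3] → █
    (7,1)@(15, 3): e=[12,15,-7] → ·
    (2,2)@(5, 5): e=[4,5,11] → █
    (3,2)@(7, 5): e=[4,15,1] → █
    (4,2)@(9, 5): e=[4,25,-9] → ·
    (6,2)@(13, 5): e=[4,45,-29] → ·
    (2,3)@(5, 7): e=[-4,45,-21] → ·
    (3,3)@(7, 7): e=[-4,55,-31] → ·
  covered (3 px):
    · · · · · · · · · · ·
    · · · · · · █ · · · ·
    · · █ █ · · · · · · ·
    · · · · · · · · · · ·
    · · · · · · · · · · ·
    · · · · · · · · · · ·
    · · · · · · · · · · ·
    · · · · · · · · · · ·
    · · · · · · · · · · ·
    · · · · · · · · · · ·
T4:
  2·area = 160  (B↔C swapped to make it positive)
  edge (12, 2)→(16, 20): d=(4,18) right/bottom  bias=-1
  edge (16, 20)→(4, 6): d=(-12,-14) top-left  bias=+0
  edge (4, 6)→(12, 2): d=(8,-4) top-left  bias=+0
    (5,1)@(11, 3): e=[22,134,4] → █
    (6,1)@(13, 3): e=[-14,162,12] → ·
    (3,2)@(7, 5): e=[102,54,4] → █
    (4,2)@(9, 5): e=[66,82,12] → █
    (6,2)@(13, 5): e=[-6,138,28] → ·
    (2,3)@(5, 7): e=[146,2,12] → █
    (6,3)@(13, 7): e=[2,114,44] → █
    (7,3)@(15, 7): e=[-34,142,52] → ·
    (2,4)@(5, 9): e=[154,-22,28] → ·
    (3,4)@(7, 9): e=[118,6,36] → █
    (7,4)@(15, 9): e=[-26,118,68] → ·
    (3,5)@(7, 11): e=[126,-18,52] → ·
  covered (20 px):
    · · · · · · · · · · ·
    · · · · · █ · · · · ·
    · · · █ █ █ · · · · ·
    · · █ █ █ █ █ · · · ·
    · · · █ █ █ █ · · · ·
    · · · · █ █ █ · · · ·
    · · · · · █ █ · · · ·
    · · · · · · █ · · · ·
    · · · · · · · █ · · ·
    · · · · · · · · · · ·

Final: [[6,1],[2,2],[3,2]]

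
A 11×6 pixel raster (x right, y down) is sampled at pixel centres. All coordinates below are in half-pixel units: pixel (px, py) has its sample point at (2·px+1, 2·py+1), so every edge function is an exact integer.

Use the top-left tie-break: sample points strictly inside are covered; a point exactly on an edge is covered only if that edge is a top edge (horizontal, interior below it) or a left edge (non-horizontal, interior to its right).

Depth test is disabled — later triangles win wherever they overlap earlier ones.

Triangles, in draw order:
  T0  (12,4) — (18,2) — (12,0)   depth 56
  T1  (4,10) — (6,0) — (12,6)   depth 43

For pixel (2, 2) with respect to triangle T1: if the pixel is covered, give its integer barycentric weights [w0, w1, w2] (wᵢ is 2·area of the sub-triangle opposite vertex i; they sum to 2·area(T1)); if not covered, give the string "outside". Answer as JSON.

T0:
  2·area = 24  (B↔C swapped to make it positive)
  edge (12, 4)→(12, 0): d=(0,-4) top-left  bias=+0
  edge (12, 0)→(18, 2): d=(6,2) right/bottom  bias=-1
  edge (18, 2)→(12, 4): d=(-6,2) right/bottom  bias=-1
    (6,0)@(13, 1): e=[4,4,16] → X
    (7,0)@(15, 1): e=[12,0,12] → .  [on edge]
    (10,0)@(21, 1): e=[36,-12,0] → .  [on edge]
    (6,1)@(13, 3): e=[4,16,4] → X
    (7,1)@(15, 3): e=[12,12,0] → .  [on edge]
    (10,1)@(21, 3): e=[36,0,-12] → .  [on edge]
    (4,2)@(9, 5): e=[-12,36,0] → .  [on edge]
    (6,2)@(13, 5): e=[4,28,-8] → .
    (1,3)@(3, 7): e=[-36,60,0] → .  [on edge]
  covered (2 px):
    . . . . . . X . . . .
    . . . . . . X . . . .
    . . . . . . . . . . .
    . . . . . . . . . . .
    . . . . . . . . . . .
    . . . . . . . . . . .
T1:
  2·area = 72
  edge (4, 10)→(6, 0): d=(2,-10) top-left  bias=+0
  edge (6, 0)→(12, 6): d=(6,6) right/bottom  bias=-1
  edge (12, 6)→(4, 10): d=(-8,4) right/bottom  bias=-1
    (3,0)@(7, 1): e=[12,0,60] → .  [on edge]
    (3,1)@(7, 3): e=[16,12,44] → X
    (4,1)@(9, 3): e=[36,0,36] → .  [on edge]
    (2,2)@(5, 5): e=[0,36,36] → X  [on edge]
    (4,2)@(9, 5): e=[40,12,20] → X
    (5,2)@(11, 5): e=[60,0,12] → .  [on edge]
    (2,3)@(5, 7): e=[4,48,20] → X
    (5,3)@(11, 7): e=[64,12,-4] → .
    (6,3)@(13, 7): e=[84,0,-12] → .  [on edge]
    (2,4)@(5, 9): e=[8,60,4] → X
    (3,4)@(7, 9): e=[28,48,-4] → .
    (4,4)@(9, 9): e=[48,36,-12] → .
    (7,4)@(15, 9): e=[108,0,-36] → .  [on edge]
    (8,5)@(17, 11): e=[132,0,-60] → .  [on edge]
  covered (8 px):
    . . . . . . . . . . .
    . . . X . . . . . . .
    . . X X X . . . . . .
    . . X X X . . . . . .
    . . X . . . . . . . .
    . . . . . . . . . . .

Result: [36,36,0]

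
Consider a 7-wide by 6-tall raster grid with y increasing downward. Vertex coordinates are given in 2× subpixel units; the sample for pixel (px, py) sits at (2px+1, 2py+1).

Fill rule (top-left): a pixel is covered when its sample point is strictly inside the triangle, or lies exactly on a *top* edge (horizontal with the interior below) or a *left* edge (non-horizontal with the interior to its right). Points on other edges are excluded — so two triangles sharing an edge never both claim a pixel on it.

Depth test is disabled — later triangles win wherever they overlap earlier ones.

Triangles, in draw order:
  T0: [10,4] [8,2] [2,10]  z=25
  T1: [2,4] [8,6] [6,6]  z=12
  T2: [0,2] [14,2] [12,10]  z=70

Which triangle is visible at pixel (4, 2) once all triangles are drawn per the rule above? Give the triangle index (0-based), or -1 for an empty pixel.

T0:
  2·area = 28  (B↔C swapped to make it positive)
  edge (10, 4)→(2, 10): d=(-8,6) right/bottom  bias=-1
  edge (2, 10)→(8, 2): d=(6,-8) top-left  bias=+0
  edge (8, 2)→(10, 4): d=(2,2) right/bottom  bias=-1
    (3,0)@(7, 1): e=[42,-14,0] → ·  [on edge]
    (4,1)@(9, 3): e=[14,14,0] → ·  [on edge]
    (3,2)@(7, 5): e=[10,10,8] → █
    (4,2)@(9, 5): e=[-2,26,4] → ·
    (5,2)@(11, 5): e=[-14,42,0] → ·  [on edge]
    (2,3)@(5, 7): e=[6,6,16] → █
    (3,3)@(7, 7): e=[-6,22,12] → ·
    (6,3)@(13, 7): e=[-42,70,0] → ·  [on edge]
    (1,4)@(3, 9): e=[2,2,24] → █
    (2,4)@(5, 9): e=[-10,18,20] → ·
    (1,5)@(3, 11): e=[-14,14,28] → ·
  covered (3 px):
    · · · · · · ·
    · · · · · · ·
    · · · █ · · ·
    · · █ · · · ·
    · █ · · · · ·
    · · · · · · ·
T1:
  2·area = 4
  edge (2, 4)→(8, 6): d=(6,2) right/bottom  bias=-1
  edge (8, 6)→(6, 6): d=(-2,0) right/bottom  bias=-1
  edge (6, 6)→(2, 4): d=(-4,-2) top-left  bias=+0
    (2,2)@(5, 5): e=[0,2,2] → ·  [on edge]
    (5,3)@(11, 7): e=[0,-2,6] → ·  [on edge]
  covered (0 px):
    · · · · · · ·
    · · · · · · ·
    · · · · · · ·
    · · · · · · ·
    · · · · · · ·
    · · · · · · ·
T2:
  2·area = 112
  edge (0, 2)→(14, 2): d=(14,0) top-left  bias=+0
  edge (14, 2)→(12, 10): d=(-2,8) right/bottom  bias=-1
  edge (12, 10)→(0, 2): d=(-12,-8) top-left  bias=+0
    (1,1)@(3, 3): e=[14,86,12] → █
    (2,1)@(5, 3): e=[14,70,28] → █
    (3,1)@(7, 3): e=[14,54,44] → █
    (4,1)@(9, 3): e=[14,38,60] → █
    (5,1)@(11, 3): e=[14,22,76] → █
    (6,1)@(13, 3): e=[14,6,92] → █
    (1,2)@(3, 5): e=[42,82,-12] → ·
    (2,2)@(5, 5): e=[42,66,4] → █
    (2,3)@(5, 7): e=[70,62,-20] → ·
    (3,3)@(7, 7): e=[70,46,-4] → ·
    (4,3)@(9, 7): e=[70,30,12] → █
    (6,3)@(13, 7): e=[70,-2,44] → ·
  covered (14 px):
    · · · · · · ·
    · █ █ █ █ █ █
    · · █ █ █ █ █
    · · · · █ █ ·
    · · · · · █ ·
    · · · · · · ·

Z-buffer (winner per pixel, '.' = empty):
  . . . . . . .
  . 2 2 2 2 2 2
  . . 2 2 2 2 2
  . . 0 . 2 2 .
  . 0 . . . 2 .
  . . . . . . .

Answer: 2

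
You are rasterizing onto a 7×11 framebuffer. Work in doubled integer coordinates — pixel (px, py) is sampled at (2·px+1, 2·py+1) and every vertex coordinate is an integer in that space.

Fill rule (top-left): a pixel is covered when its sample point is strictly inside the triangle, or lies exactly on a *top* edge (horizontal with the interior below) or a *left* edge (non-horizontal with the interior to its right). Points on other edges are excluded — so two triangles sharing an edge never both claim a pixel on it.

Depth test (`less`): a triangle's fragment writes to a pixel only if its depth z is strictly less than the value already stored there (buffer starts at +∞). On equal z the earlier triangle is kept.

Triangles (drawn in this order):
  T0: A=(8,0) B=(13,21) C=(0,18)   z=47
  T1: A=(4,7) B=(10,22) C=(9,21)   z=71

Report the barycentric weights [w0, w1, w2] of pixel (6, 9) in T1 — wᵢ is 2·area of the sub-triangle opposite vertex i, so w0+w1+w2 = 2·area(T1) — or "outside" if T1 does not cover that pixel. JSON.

T0:
  2·area = 258
  edge (8, 0)→(13, 21): d=(5,21) right/bottom  bias=-1
  edge (13, 21)→(0, 18): d=(-13,-3) top-left  bias=+0
  edge (0, 18)→(8, 0): d=(8,-18) top-left  bias=+0
    (3,1)@(7, 3): e=[36,216,6] → #
    (4,1)@(9, 3): e=[-6,222,42] → ·
    (3,2)@(7, 5): e=[46,190,22] → #
    (4,2)@(9, 5): e=[4,196,58] → #
    (5,2)@(11, 5): e=[-38,202,94] → ·
    (2,3)@(5, 7): e=[98,158,2] → #
    (5,3)@(11, 7): e=[-28,176,110] → ·
    (2,4)@(5, 9): e=[108,132,18] → #
    (5,4)@(11, 9): e=[-18,150,126] → ·
    (2,5)@(5, 11): e=[118,106,34] → #
    (5,5)@(11, 11): e=[-8,124,142] → ·
    (1,6)@(3, 13): e=[170,74,14] → #
    (6,10)@(13, 21): e=[0,0,258] → ·  [on edge]
  covered (32 px):
    · · · · · · ·
    · · · # · · ·
    · · · # # · ·
    · · # # # · ·
    · · # # # · ·
    · · # # # · ·
    · # # # # # ·
    · # # # # # ·
    # # # # # # ·
    · · # # # # ·
    · · · · · · ·
T1:
  2·area = 9
  edge (4, 7)→(10, 22): d=(6,15) right/bottom  bias=-1
  edge (10, 22)→(9, 21): d=(-1,-1) top-left  bias=+0
  edge (9, 21)→(4, 7): d=(-5,-14) top-left  bias=+0
    (0,6)@(1, 13): e=[81,0,-72] → ·  [on edge]
    (1,7)@(3, 15): e=[63,0,-54] → ·  [on edge]
    (3,7)@(7, 15): e=[3,4,2] → #
    (4,7)@(9, 15): e=[-27,6,30] → ·
    (2,8)@(5, 17): e=[45,0,-36] → ·  [on edge]
    (3,8)@(7, 17): e=[15,2,-8] → ·
    (3,9)@(7, 19): e=[27,0,-18] → ·  [on edge]
    (4,10)@(9, 21): e=[9,0,0] → #  [on edge]
    (5,10)@(11, 21): e=[-21,2,28] → ·
  covered (2 px):
    · · · · · · ·
    · · · · · · ·
    · · · · · · ·
    · · · · · · ·
    · · · · · · ·
    · · · · · · ·
    · · · · · · ·
    · · · # · · ·
    · · · · · · ·
    · · · · · · ·
    · · · · # · ·

Answer: "outside"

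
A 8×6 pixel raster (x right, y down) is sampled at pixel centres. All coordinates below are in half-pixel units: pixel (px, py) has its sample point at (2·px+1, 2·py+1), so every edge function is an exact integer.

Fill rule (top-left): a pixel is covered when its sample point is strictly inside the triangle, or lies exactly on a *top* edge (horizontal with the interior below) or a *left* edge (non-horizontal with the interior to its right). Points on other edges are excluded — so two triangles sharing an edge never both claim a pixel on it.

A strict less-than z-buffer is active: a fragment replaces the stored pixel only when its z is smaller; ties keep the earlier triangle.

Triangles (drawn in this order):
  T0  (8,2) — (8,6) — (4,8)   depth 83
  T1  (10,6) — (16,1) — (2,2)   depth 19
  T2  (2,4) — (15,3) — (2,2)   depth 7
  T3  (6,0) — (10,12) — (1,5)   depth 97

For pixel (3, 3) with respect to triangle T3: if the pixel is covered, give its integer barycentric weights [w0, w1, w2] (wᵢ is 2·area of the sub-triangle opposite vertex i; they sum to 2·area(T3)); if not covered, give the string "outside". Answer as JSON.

T0:
  2·area = 16
  edge (8, 2)→(8, 6): d=(0,4) right/bottom  bias=-1
  edge (8, 6)→(4, 8): d=(-4,2) right/bottom  bias=-1
  edge (4, 8)→(8, 2): d=(4,-6) top-left  bias=+0
    (3,2)@(7, 5): e=[4,6,6] → X
    (4,2)@(9, 5): e=[-4,2,18] → .
    (2,3)@(5, 7): e=[12,2,2] → X
    (3,3)@(7, 7): e=[4,-2,14] → .
    (2,4)@(5, 9): e=[12,-6,10] → .
  covered (2 px):
    . . . . . . . .
    . . . . . . . .
    . . . X . . . .
    . . X . . . . .
    . . . . . . . .
    . . . . . . . .
T1:
  2·area = 64  (B↔C swapped to make it positive)
  edge (10, 6)→(2, 2): d=(-8,-4) top-left  bias=+0
  edge (2, 2)→(16, 1): d=(14,-1) top-left  bias=+0
  edge (16, 1)→(10, 6): d=(-6,5) right/bottom  bias=-1
    (2,1)@(5, 3): e=[4,17,43] → X
    (3,1)@(7, 3): e=[12,19,33] → X
    (4,1)@(9, 3): e=[20,21,23] → X
    (5,1)@(11, 3): e=[28,23,13] → X
    (6,1)@(13, 3): e=[36,25,3] → X
    (7,1)@(15, 3): e=[44,27,-7] → .
    (2,2)@(5, 5): e=[-12,45,31] → .
    (3,2)@(7, 5): e=[-4,47,21] → .
    (4,2)@(9, 5): e=[4,49,11] → X
    (6,2)@(13, 5): e=[20,53,-9] → .
    (4,3)@(9, 7): e=[-12,77,-1] → .
    (5,3)@(11, 7): e=[-4,79,-11] → .
  covered (7 px):
    . . . . . . . .
    . . X X X X X .
    . . . . X X . .
    . . . . . . . .
    . . . . . . . .
    . . . . . . . .
T2:
  2·area = 26  (B↔C swapped to make it positive)
  edge (2, 4)→(2, 2): d=(0,-2) top-left  bias=+0
  edge (2, 2)→(15, 3): d=(13,1) right/bottom  bias=-1
  edge (15, 3)→(2, 4): d=(-13,1) right/bottom  bias=-1
    (1,1)@(3, 3): e=[2,12,12] → X
    (2,1)@(5, 3): e=[6,10,10] → X
    (3,1)@(7, 3): e=[10,8,8] → X
    (4,1)@(9, 3): e=[14,6,6] → X
    (5,1)@(11, 3): e=[18,4,4] → X
    (6,1)@(13, 3): e=[22,2,2] → X
    (7,1)@(15, 3): e=[26,0,0] → .  [on edge]
    (1,2)@(3, 5): e=[2,38,-14] → .
    (2,2)@(5, 5): e=[6,36,-16] → .
    (3,2)@(7, 5): e=[10,34,-18] → .
    (4,2)@(9, 5): e=[14,32,-20] → .
    (5,2)@(11, 5): e=[18,30,-22] → .
  covered (6 px):
    . . . . . . . .
    . X X X X X X .
    . . . . . . . .
    . . . . . . . .
    . . . . . . . .
    . . . . . . . .
T3:
  2·area = 80
  edge (6, 0)→(10, 12): d=(4,12) right/bottom  bias=-1
  edge (10, 12)→(1, 5): d=(-9,-7) top-left  bias=+0
  edge (1, 5)→(6, 0): d=(5,-5) top-left  bias=+0
    (2,0)@(5, 1): e=[16,64,0] → X  [on edge]
    (3,0)@(7, 1): e=[-8,78,10] → .
    (1,1)@(3, 3): e=[48,32,0] → X  [on edge]
    (3,1)@(7, 3): e=[0,60,20] → .  [on edge]
    (0,2)@(1, 5): e=[80,0,0] → X  [on edge]
    (3,2)@(7, 5): e=[8,42,30] → X
    (4,2)@(9, 5): e=[-16,56,40] → .
    (0,3)@(1, 7): e=[88,-18,10] → .
    (1,3)@(3, 7): e=[64,-4,20] → .
    (2,3)@(5, 7): e=[40,10,30] → X
    (4,3)@(9, 7): e=[-8,38,50] → .
    (2,4)@(5, 9): e=[48,-8,40] → .
    (4,4)@(9, 9): e=[0,20,60] → .  [on edge]
  covered (11 px):
    . . X . . . . .
    . X X . . . . .
    X X X X . . . .
    . . X X . . . .
    . . . X . . . .
    . . . . X . . .

Answer: [24,40,16]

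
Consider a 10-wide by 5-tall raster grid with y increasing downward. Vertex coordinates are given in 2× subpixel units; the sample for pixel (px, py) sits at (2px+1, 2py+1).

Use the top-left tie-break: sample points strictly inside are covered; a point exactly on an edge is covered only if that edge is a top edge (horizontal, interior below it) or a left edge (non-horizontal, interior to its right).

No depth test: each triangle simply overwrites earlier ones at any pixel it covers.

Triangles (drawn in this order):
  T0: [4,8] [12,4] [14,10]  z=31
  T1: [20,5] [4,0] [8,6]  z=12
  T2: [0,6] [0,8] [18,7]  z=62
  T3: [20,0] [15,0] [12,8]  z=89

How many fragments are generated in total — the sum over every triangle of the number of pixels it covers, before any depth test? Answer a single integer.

T0:
  2·area = 56
  edge (4, 8)→(12, 4): d=(8,-4) top-left  bias=+0
  edge (12, 4)→(14, 10): d=(2,6) right/bottom  bias=-1
  edge (14, 10)→(4, 8): d=(-10,-2) top-left  bias=+0
    (5,0)@(11, 1): e=[-28,0,84] → ·  [on edge]
    (5,2)@(11, 5): e=[4,8,44] → █
    (6,2)@(13, 5): e=[12,-4,48] → ·
    (3,3)@(7, 7): e=[4,36,16] → █
    (4,3)@(9, 7): e=[12,24,20] → █
    (6,3)@(13, 7): e=[28,0,28] → ·  [on edge]
    (3,4)@(7, 9): e=[20,40,-4] → ·
    (4,4)@(9, 9): e=[28,28,0] → █  [on edge]
    (6,4)@(13, 9): e=[44,4,8] → █
    (7,4)@(15, 9): e=[52,-8,12] → ·
  covered (7 px):
    · · · · · · · · · ·
    · · · · · · · · · ·
    · · · · · █ · · · ·
    · · · █ █ █ · · · ·
    · · · · █ █ █ · · ·
T1:
  2·area = 76  (B↔C swapped to make it positive)
  edge (20, 5)→(8, 6): d=(-12,1) right/bottom  bias=-1
  edge (8, 6)→(4, 0): d=(-4,-6) top-left  bias=+0
  edge (4, 0)→(20, 5): d=(16,5) right/bottom  bias=-1
    (2,0)@(5, 1): e=[63,2,11] → █
    (3,0)@(7, 1): e=[61,14,1] → █
    (4,0)@(9, 1): e=[59,26,-9] → ·
    (2,1)@(5, 3): e=[39,-6,43] → ·
    (3,1)@(7, 3): e=[37,6,33] → █
    (4,1)@(9, 3): e=[35,18,23] → █
    (5,1)@(11, 3): e=[33,30,13] → █
    (6,1)@(13, 3): e=[31,42,3] → █
    (7,1)@(15, 3): e=[29,54,-7] → ·
    (3,2)@(7, 5): e=[13,-2,65] → ·
    (4,2)@(9, 5): e=[11,10,55] → █
    (7,2)@(15, 5): e=[5,46,25] → █
  covered (12 px):
    · · █ █ · · · · · ·
    · · · █ █ █ █ · · ·
    · · · · █ █ █ █ █ █
    · · · · · · · · · ·
    · · · · · · · · · ·
T2:
  2·area = 36  (B↔C swapped to make it positive)
  edge (0, 6)→(18, 7): d=(18,1) right/bottom  bias=-1
  edge (18, 7)→(0, 8): d=(-18,1) right/bottom  bias=-1
  edge (0, 8)→(0, 6): d=(0,-2) top-left  bias=+0
    (0,3)@(1, 7): e=[17,17,2] → █
    (1,3)@(3, 7): e=[15,15,6] → █
    (2,3)@(5, 7): e=[13,13,10] → █
    (3,3)@(7, 7): e=[11,11,14] → █
    (4,3)@(9, 7): e=[9,9,18] → █
    (5,3)@(11, 7): e=[7,7,22] → █
    (6,3)@(13, 7): e=[5,5,26] → █
    (7,3)@(15, 7): e=[3,3,30] → █
    (8,3)@(17, 7): e=[1,1,34] → █
    (9,3)@(19, 7): e=[-1,-1,38] → ·
    (0,4)@(1, 9): e=[53,-19,2] → ·
    (1,4)@(3, 9): e=[51,-21,6] → ·
  covered (9 px):
    · · · · · · · · · ·
    · · · · · · · · · ·
    · · · · · · · · · ·
    █ █ █ █ █ █ █ █ █ ·
    · · · · · · · · · ·
T3:
  2·area = 40  (B↔C swapped to make it positive)
  edge (20, 0)→(12, 8): d=(-8,8) right/bottom  bias=-1
  edge (12, 8)→(15, 0): d=(3,-8) top-left  bias=+0
  edge (15, 0)→(20, 0): d=(5,0) top-left  bias=+0
    (7,0)@(15, 1): e=[32,3,5] → █
    (8,0)@(17, 1): e=[16,19,5] → █
    (9,0)@(19, 1): e=[0,35,5] → ·  [on edge]
    (7,1)@(15, 3): e=[16,9,15] → █
    (8,1)@(17, 3): e=[0,25,15] → ·  [on edge]
    (7,2)@(15, 5): e=[0,15,25] → ·  [on edge]
    (6,3)@(13, 7): e=[0,5,35] → ·  [on edge]
    (5,4)@(11, 9): e=[0,-5,45] → ·  [on edge]
  covered (3 px):
    · · · · · · · █ █ ·
    · · · · · · · █ · ·
    · · · · · · · · · ·
    · · · · · · · · · ·
    · · · · · · · · · ·

Answer: 31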